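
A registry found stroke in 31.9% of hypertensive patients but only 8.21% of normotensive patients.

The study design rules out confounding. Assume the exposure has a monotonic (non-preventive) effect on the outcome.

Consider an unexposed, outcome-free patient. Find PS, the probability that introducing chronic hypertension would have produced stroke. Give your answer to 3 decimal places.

p₁ = 0.319, p₀ = 0.0821.
Under exogeneity and monotonicity, PS = (p₁ − p₀) / (1 − p₀).
PS = (0.319 − 0.0821) / (1 − 0.0821) = 0.2369 / 0.9179 ≈ 0.2581

PS ≈ 0.258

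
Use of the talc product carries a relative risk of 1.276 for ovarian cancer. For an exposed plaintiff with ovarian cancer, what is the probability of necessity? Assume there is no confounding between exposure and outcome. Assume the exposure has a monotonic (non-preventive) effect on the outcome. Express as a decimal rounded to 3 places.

Under exogeneity and monotonicity, PN = (RR − 1) / RR = 1 − 1/RR.
PN = (1.276 − 1) / 1.276 = 0.276 / 1.276 ≈ 0.2163

PN ≈ 0.216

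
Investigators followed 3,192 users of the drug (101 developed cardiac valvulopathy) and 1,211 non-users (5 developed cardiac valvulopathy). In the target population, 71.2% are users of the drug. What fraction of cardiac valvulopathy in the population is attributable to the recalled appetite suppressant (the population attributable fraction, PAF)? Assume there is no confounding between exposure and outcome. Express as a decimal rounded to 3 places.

p₁ = P(outcome | exposed) = 101/3192 = 0.031642
p₀ = P(outcome | unexposed) = 5/1211 = 0.0041288
Overall risk P(Y=1) = π·p₁ + (1−π)·p₀ = 0.712×0.031642 + 0.288×0.0041288 = 0.023718.
Under exogeneity, PAF = [P(Y=1) − p₀] / P(Y=1).
PAF = (0.023718 − 0.0041288) / 0.023718 ≈ 0.8259

PAF ≈ 0.826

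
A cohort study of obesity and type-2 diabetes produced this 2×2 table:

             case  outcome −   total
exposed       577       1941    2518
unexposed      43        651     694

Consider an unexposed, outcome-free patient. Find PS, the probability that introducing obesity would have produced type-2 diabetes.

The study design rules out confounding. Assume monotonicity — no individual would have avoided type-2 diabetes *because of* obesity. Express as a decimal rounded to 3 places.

PS ≈ 0.178

p₁ = P(outcome | exposed) = 577/2518 = 0.22915
p₀ = P(outcome | unexposed) = 43/694 = 0.06196
Under exogeneity and monotonicity, PS = (p₁ − p₀)/(1 − p₀).
PS = (0.22915 − 0.06196) / 0.93804 ≈ 0.1782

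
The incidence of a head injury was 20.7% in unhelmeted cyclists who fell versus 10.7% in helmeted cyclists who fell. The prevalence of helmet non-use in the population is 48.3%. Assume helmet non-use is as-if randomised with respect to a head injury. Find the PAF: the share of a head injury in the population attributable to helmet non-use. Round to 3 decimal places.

PAF ≈ 0.311

p₁ = 0.207, p₀ = 0.107.
Overall risk P(Y=1) = π·p₁ + (1−π)·p₀ = 0.483×0.207 + 0.517×0.107 = 0.1553.
Under exogeneity, PAF = [P(Y=1) − p₀] / P(Y=1).
PAF = (0.1553 − 0.107) / 0.1553 ≈ 0.3110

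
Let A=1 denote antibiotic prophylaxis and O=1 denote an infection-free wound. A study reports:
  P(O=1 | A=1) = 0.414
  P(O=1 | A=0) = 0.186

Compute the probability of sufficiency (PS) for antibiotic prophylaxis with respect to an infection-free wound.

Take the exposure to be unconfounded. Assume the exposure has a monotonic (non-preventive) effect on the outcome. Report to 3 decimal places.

Let p₁ = 0.414, p₀ = 0.186.
Under exogeneity and monotonicity, PS = (p₁ − p₀) / (1 − p₀).
PS = (0.414 − 0.186) / (1 − 0.186) = 0.228 / 0.814 ≈ 0.2801

PS ≈ 0.280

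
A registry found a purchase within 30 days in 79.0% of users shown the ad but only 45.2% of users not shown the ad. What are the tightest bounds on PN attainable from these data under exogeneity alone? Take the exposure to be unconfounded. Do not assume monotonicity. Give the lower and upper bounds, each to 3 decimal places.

0.428 ≤ PN ≤ 0.694

p₁ = 0.79, p₀ = 0.452.
Under exogeneity alone the bounds on PN are max{0,(p₁−p₀)/p₁} ≤ PN ≤ min{1,(1−p₀)/p₁}.
  lower = (p₁ − p₀)/p₁ = 0.338 / 0.79 ≈ 0.4278
  upper = min{1, (1 − p₀)/p₁} = 0.548 / 0.79 ≈ 0.6937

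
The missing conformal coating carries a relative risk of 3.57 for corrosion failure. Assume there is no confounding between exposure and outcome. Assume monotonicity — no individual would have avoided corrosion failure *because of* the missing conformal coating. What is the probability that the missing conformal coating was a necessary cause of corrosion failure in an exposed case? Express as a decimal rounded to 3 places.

Under exogeneity and monotonicity, PN = (RR − 1) / RR = 1 − 1/RR.
PN = (3.57 − 1) / 3.57 = 2.57 / 3.57 ≈ 0.7199

PN ≈ 0.720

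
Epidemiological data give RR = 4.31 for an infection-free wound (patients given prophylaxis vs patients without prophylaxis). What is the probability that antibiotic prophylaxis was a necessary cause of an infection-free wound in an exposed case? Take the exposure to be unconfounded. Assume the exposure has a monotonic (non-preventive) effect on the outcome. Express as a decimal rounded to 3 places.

Under exogeneity and monotonicity, PN = (RR − 1) / RR = 1 − 1/RR.
PN = (4.31 − 1) / 4.31 = 3.31 / 4.31 ≈ 0.7680

PN ≈ 0.768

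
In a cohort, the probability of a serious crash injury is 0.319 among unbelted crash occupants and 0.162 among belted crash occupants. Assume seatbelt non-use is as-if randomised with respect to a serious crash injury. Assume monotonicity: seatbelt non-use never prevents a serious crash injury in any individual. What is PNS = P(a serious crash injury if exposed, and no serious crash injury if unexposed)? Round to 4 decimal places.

Let p₁ = 0.319, p₀ = 0.162.
Under exogeneity and monotonicity, PNS = p₁ − p₀.
PNS = 0.319 − 0.162 = 0.157

PNS ≈ 0.1570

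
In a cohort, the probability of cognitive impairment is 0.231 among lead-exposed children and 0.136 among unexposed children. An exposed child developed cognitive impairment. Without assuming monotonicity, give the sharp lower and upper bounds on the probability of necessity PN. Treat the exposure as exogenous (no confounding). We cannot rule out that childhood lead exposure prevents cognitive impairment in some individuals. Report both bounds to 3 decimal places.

0.411 ≤ PN ≤ 1.000

Let p₁ = 0.231, p₀ = 0.136.
Under exogeneity alone the bounds on PN are max{0,(p₁−p₀)/p₁} ≤ PN ≤ min{1,(1−p₀)/p₁}.
  lower = (p₁ − p₀)/p₁ = 0.095 / 0.231 ≈ 0.4113
  upper = min{1, (1 − p₀)/p₁} = 0.864 / 0.231 ≈ 3.7403 → capped at 1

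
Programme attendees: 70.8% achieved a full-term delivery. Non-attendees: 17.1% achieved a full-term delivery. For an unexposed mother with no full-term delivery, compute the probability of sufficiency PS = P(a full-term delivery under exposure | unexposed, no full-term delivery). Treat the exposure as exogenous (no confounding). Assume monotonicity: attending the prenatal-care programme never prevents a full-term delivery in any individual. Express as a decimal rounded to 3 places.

p₁ = 0.708, p₀ = 0.171.
Under exogeneity and monotonicity, PS = (p₁ − p₀) / (1 − p₀).
PS = (0.708 − 0.171) / (1 − 0.171) = 0.537 / 0.829 ≈ 0.6478

PS ≈ 0.648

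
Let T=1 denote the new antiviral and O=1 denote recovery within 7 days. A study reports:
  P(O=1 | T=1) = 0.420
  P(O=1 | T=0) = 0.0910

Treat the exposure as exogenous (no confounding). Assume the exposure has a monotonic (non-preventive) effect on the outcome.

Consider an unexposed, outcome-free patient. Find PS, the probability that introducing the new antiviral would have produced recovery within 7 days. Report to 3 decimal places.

PS ≈ 0.362

Let p₁ = 0.42, p₀ = 0.091.
Under exogeneity and monotonicity, PS = (p₁ − p₀) / (1 − p₀).
PS = (0.42 − 0.091) / (1 − 0.091) = 0.329 / 0.909 ≈ 0.3619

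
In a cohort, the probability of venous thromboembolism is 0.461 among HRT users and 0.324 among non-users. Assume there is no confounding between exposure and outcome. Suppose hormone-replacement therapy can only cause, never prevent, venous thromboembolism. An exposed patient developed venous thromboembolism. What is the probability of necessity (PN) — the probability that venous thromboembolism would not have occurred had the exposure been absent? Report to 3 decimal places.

Let p₁ = 0.461, p₀ = 0.324.
Under exogeneity and monotonicity, PN = (p₁ − p₀) / p₁.
PN = (0.461 − 0.324) / 0.461 = 0.137 / 0.461 ≈ 0.2972

PN ≈ 0.297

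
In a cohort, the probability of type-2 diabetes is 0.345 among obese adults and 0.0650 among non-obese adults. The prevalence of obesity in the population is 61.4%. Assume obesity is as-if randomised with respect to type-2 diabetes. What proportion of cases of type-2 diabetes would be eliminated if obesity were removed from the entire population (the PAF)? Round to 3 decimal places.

Let p₁ = 0.345, p₀ = 0.065.
Overall risk P(Y=1) = π·p₁ + (1−π)·p₀ = 0.614×0.345 + 0.386×0.065 = 0.23692.
Under exogeneity, PAF = [P(Y=1) − p₀] / P(Y=1).
PAF = (0.23692 − 0.065) / 0.23692 ≈ 0.7256

PAF ≈ 0.726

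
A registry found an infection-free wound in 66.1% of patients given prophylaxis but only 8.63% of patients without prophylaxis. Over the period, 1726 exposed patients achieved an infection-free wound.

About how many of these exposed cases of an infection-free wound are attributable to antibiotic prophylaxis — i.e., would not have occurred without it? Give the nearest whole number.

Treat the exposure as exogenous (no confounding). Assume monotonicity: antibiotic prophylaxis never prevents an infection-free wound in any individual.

about 1501 cases

p₁ = 0.661, p₀ = 0.0863.
PN = (p₁ − p₀)/p₁ = (0.661 − 0.0863) / 0.661 ≈ 0.86944.
Attributable cases ≈ PN × (exposed cases) = 0.86944 × 1726 ≈ 1500.65.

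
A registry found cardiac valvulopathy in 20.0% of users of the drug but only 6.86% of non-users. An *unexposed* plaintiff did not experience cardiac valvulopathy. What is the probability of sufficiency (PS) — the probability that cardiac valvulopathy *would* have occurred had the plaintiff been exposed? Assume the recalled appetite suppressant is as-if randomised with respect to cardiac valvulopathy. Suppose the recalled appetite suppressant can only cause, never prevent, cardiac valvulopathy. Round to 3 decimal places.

p₁ = 0.2, p₀ = 0.0686.
Under exogeneity and monotonicity, PS = (p₁ − p₀) / (1 − p₀).
PS = (0.2 − 0.0686) / (1 − 0.0686) = 0.1314 / 0.9314 ≈ 0.1411

PS ≈ 0.141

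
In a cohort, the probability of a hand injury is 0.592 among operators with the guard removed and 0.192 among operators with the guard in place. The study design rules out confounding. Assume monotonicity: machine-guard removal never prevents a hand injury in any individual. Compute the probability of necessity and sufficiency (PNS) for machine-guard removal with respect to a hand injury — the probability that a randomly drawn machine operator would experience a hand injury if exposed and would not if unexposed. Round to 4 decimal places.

PNS ≈ 0.4000

Let p₁ = 0.592, p₀ = 0.192.
Under exogeneity and monotonicity, PNS = p₁ − p₀.
PNS = 0.592 − 0.192 = 0.4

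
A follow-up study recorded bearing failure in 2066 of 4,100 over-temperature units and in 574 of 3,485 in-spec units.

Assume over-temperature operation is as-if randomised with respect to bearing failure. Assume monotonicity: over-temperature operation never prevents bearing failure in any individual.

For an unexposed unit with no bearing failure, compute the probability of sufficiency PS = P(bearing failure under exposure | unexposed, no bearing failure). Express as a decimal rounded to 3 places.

PS ≈ 0.406

p₁ = P(outcome | exposed) = 2066/4100 = 0.5039
p₀ = P(outcome | unexposed) = 574/3485 = 0.16471
Under exogeneity and monotonicity, PS = (p₁ − p₀) / (1 − p₀).
PS = (0.5039 − 0.16471) / (1 − 0.16471) = 0.3392 / 0.83529 ≈ 0.4061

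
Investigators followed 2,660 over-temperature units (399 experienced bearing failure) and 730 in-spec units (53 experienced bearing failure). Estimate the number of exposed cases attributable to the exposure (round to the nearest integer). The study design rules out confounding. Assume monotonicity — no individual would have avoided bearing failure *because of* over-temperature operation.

p₁ = P(outcome | exposed) = 399/2660 = 0.15
p₀ = P(outcome | unexposed) = 53/730 = 0.072603
PN = (p₁ − p₀)/p₁ = (0.15 − 0.072603) / 0.15 ≈ 0.51598.
Attributable cases ≈ PN × (exposed cases) = 0.51598 × 399 ≈ 205.88.

about 206 cases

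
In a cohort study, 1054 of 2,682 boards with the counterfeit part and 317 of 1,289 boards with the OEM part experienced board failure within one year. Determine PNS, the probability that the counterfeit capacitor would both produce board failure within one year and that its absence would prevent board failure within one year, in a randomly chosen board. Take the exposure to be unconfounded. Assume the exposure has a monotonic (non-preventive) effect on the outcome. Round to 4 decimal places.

p₁ = P(outcome | exposed) = 1054/2682 = 0.39299
p₀ = P(outcome | unexposed) = 317/1289 = 0.24593
Under exogeneity and monotonicity, PNS = p₁ − p₀.
PNS = 0.39299 − 0.24593 = 0.14706

PNS ≈ 0.1471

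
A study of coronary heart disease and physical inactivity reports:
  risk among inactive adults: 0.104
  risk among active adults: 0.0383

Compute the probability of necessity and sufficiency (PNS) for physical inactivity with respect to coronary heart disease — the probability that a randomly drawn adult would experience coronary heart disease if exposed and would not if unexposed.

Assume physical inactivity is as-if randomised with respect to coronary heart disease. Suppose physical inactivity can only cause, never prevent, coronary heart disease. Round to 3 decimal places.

PNS ≈ 0.066

Let p₁ = 0.104, p₀ = 0.0383.
Under exogeneity and monotonicity, PNS = p₁ − p₀.
PNS = 0.104 − 0.0383 = 0.0657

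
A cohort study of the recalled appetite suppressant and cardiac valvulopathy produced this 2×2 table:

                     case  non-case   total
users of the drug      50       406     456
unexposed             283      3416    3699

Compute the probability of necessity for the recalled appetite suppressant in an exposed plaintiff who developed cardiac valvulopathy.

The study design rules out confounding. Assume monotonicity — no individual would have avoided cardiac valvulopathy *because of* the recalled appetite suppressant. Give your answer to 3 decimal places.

PN ≈ 0.302

p₁ = P(outcome | exposed) = 50/456 = 0.10965
p₀ = P(outcome | unexposed) = 283/3699 = 0.076507
Under exogeneity and monotonicity, PN = (p₁ − p₀) / p₁.
PN = (0.10965 − 0.076507) / 0.10965 = 0.033142 / 0.10965 ≈ 0.3023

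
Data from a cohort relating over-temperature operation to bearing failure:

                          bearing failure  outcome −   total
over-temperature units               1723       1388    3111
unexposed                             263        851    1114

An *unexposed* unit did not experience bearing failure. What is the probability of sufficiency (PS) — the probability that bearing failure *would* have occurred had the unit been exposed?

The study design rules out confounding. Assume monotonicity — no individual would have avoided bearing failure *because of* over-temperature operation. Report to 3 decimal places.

p₁ = P(outcome | exposed) = 1723/3111 = 0.55384
p₀ = P(outcome | unexposed) = 263/1114 = 0.23609
Under exogeneity and monotonicity, PS = (p₁ − p₀)/(1 − p₀).
PS = (0.55384 − 0.23609) / 0.76391 ≈ 0.4160

PS ≈ 0.416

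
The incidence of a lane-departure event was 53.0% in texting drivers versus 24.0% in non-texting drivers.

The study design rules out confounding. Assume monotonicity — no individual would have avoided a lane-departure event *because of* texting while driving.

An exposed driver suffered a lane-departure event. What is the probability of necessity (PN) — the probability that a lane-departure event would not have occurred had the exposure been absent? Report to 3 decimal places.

p₁ = 0.53, p₀ = 0.24.
Under exogeneity and monotonicity, PN = (p₁ − p₀) / p₁.
PN = (0.53 − 0.24) / 0.53 = 0.29 / 0.53 ≈ 0.5472

PN ≈ 0.547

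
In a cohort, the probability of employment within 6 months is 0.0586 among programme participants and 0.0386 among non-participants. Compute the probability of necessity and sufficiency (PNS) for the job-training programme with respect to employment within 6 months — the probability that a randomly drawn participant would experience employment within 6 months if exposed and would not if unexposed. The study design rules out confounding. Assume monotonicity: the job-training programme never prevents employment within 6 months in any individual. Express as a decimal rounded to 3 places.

Let p₁ = 0.0586, p₀ = 0.0386.
Under exogeneity and monotonicity, PNS = p₁ − p₀.
PNS = 0.0586 − 0.0386 = 0.02

PNS ≈ 0.020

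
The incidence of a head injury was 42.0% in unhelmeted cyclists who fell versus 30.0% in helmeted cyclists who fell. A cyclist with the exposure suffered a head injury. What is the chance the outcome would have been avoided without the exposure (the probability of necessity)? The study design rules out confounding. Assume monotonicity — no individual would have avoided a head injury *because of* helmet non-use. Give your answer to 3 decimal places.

p₁ = 0.42, p₀ = 0.3.
Under exogeneity and monotonicity, PN = (p₁ − p₀) / p₁.
PN = (0.42 − 0.3) / 0.42 = 0.12 / 0.42 ≈ 0.2857

PN ≈ 0.286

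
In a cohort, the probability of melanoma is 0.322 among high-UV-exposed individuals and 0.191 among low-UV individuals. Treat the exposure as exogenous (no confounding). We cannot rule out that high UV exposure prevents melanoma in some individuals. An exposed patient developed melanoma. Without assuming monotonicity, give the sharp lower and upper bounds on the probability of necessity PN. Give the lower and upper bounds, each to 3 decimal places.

Let p₁ = 0.322, p₀ = 0.191.
Under exogeneity alone the bounds on PN are max{0,(p₁−p₀)/p₁} ≤ PN ≤ min{1,(1−p₀)/p₁}.
  lower = (p₁ − p₀)/p₁ = 0.131 / 0.322 ≈ 0.4068
  upper = min{1, (1 − p₀)/p₁} = 0.809 / 0.322 ≈ 2.5124 → capped at 1

0.407 ≤ PN ≤ 1.000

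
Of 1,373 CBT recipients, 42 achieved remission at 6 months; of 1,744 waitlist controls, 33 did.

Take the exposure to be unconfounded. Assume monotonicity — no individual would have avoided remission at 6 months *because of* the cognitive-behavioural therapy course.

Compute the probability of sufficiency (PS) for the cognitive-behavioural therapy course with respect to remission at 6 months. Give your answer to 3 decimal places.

p₁ = P(outcome | exposed) = 42/1373 = 0.03059
p₀ = P(outcome | unexposed) = 33/1744 = 0.018922
Under exogeneity and monotonicity, PS = (p₁ − p₀) / (1 − p₀).
PS = (0.03059 − 0.018922) / (1 − 0.018922) = 0.011668 / 0.98108 ≈ 0.0119

PS ≈ 0.012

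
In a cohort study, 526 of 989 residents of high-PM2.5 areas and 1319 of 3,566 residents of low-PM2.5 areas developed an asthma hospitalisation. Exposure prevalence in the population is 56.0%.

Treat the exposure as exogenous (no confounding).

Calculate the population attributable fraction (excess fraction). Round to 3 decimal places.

PAF ≈ 0.197

p₁ = P(outcome | exposed) = 526/989 = 0.53185
p₀ = P(outcome | unexposed) = 1319/3566 = 0.36988
Overall risk P(Y=1) = π·p₁ + (1−π)·p₀ = 0.56×0.53185 + 0.44×0.36988 = 0.46058.
Under exogeneity, PAF = [P(Y=1) − p₀] / P(Y=1).
PAF = (0.46058 − 0.36988) / 0.46058 ≈ 0.1969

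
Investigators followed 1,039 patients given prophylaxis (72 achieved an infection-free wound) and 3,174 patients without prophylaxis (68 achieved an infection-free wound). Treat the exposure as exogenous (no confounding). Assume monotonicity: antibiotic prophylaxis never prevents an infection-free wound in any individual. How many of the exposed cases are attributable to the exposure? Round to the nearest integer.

about 50 cases

p₁ = P(outcome | exposed) = 72/1039 = 0.069297
p₀ = P(outcome | unexposed) = 68/3174 = 0.021424
PN = (p₁ − p₀)/p₁ = (0.069297 − 0.021424) / 0.069297 ≈ 0.69084.
Attributable cases ≈ PN × (exposed cases) = 0.69084 × 72 ≈ 49.74.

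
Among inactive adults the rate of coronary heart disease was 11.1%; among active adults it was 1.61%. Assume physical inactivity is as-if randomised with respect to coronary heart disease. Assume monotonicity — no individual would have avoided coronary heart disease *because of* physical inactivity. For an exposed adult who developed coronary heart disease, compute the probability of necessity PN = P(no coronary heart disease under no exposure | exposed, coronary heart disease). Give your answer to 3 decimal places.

PN ≈ 0.855

p₁ = 0.111, p₀ = 0.0161.
Under exogeneity and monotonicity, PN = (p₁ − p₀) / p₁.
PN = (0.111 − 0.0161) / 0.111 = 0.0949 / 0.111 ≈ 0.8550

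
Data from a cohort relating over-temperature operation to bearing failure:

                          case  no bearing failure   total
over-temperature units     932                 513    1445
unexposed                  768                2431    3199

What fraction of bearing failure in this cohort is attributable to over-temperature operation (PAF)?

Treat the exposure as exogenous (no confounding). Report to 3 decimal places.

p₁ = P(outcome | exposed) = 932/1445 = 0.64498
p₀ = P(outcome | unexposed) = 768/3199 = 0.24008
Exposure prevalence π = 1445/4644 = 0.31115; overall risk P(Y=1) = 0.36606.
Under exogeneity, PAF = [P(Y=1) − p₀]/P(Y=1).
PAF = (0.36606 − 0.24008) / 0.36606 ≈ 0.3442

PAF ≈ 0.344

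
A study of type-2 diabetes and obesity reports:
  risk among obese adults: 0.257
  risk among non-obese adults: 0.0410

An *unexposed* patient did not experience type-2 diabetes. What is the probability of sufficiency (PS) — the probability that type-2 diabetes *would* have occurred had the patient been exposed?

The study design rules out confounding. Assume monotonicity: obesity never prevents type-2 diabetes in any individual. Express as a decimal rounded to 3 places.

Let p₁ = 0.257, p₀ = 0.041.
Under exogeneity and monotonicity, PS = (p₁ − p₀) / (1 − p₀).
PS = (0.257 − 0.041) / (1 − 0.041) = 0.216 / 0.959 ≈ 0.2252

PS ≈ 0.225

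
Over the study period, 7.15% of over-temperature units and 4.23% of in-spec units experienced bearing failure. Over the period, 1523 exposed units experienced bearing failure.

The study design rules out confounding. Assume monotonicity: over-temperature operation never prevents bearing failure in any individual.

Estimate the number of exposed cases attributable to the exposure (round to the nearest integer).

about 622 cases

p₁ = 0.0715, p₀ = 0.0423.
PN = (p₁ − p₀)/p₁ = (0.0715 − 0.0423) / 0.0715 ≈ 0.40839.
Attributable cases ≈ PN × (exposed cases) = 0.40839 × 1523 ≈ 621.98.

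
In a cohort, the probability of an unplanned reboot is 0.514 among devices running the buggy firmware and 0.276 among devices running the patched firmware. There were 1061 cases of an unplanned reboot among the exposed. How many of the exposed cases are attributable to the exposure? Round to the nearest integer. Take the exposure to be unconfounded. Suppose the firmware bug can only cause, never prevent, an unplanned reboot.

Let p₁ = 0.514, p₀ = 0.276.
PN = (p₁ − p₀)/p₁ = (0.514 − 0.276) / 0.514 ≈ 0.46304.
Attributable cases ≈ PN × (exposed cases) = 0.46304 × 1061 ≈ 491.28.

about 491 cases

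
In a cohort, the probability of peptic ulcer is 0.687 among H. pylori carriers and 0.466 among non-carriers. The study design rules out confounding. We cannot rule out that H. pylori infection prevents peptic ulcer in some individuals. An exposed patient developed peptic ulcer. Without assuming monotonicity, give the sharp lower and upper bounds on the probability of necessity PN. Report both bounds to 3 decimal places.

0.322 ≤ PN ≤ 0.777

Let p₁ = 0.687, p₀ = 0.466.
Under exogeneity alone the bounds on PN are max{0,(p₁−p₀)/p₁} ≤ PN ≤ min{1,(1−p₀)/p₁}.
  lower = (p₁ − p₀)/p₁ = 0.221 / 0.687 ≈ 0.3217
  upper = min{1, (1 − p₀)/p₁} = 0.534 / 0.687 ≈ 0.7773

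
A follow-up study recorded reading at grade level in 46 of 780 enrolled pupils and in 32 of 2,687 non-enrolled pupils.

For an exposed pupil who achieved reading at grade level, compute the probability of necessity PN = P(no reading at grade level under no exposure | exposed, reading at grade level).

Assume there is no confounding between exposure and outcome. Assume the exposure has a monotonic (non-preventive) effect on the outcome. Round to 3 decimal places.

PN ≈ 0.798

p₁ = P(outcome | exposed) = 46/780 = 0.058974
p₀ = P(outcome | unexposed) = 32/2687 = 0.011909
Under exogeneity and monotonicity, PN = (p₁ − p₀) / p₁.
PN = (0.058974 − 0.011909) / 0.058974 = 0.047065 / 0.058974 ≈ 0.7981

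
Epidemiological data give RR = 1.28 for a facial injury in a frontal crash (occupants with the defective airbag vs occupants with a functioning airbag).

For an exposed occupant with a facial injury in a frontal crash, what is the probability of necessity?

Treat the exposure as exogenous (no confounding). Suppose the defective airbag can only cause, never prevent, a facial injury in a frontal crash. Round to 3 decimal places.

PN ≈ 0.219

Under exogeneity and monotonicity, PN = (RR − 1) / RR = 1 − 1/RR.
PN = (1.28 − 1) / 1.28 = 0.28 / 1.28 ≈ 0.2188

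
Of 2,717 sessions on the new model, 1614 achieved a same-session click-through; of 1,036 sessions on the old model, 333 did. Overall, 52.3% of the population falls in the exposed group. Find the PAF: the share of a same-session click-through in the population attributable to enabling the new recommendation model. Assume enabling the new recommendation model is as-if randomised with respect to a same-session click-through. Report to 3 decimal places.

PAF ≈ 0.307

p₁ = P(outcome | exposed) = 1614/2717 = 0.59404
p₀ = P(outcome | unexposed) = 333/1036 = 0.32143
Overall risk P(Y=1) = π·p₁ + (1−π)·p₀ = 0.523×0.59404 + 0.477×0.32143 = 0.464.
Under exogeneity, PAF = [P(Y=1) − p₀] / P(Y=1).
PAF = (0.464 − 0.32143) / 0.464 ≈ 0.3073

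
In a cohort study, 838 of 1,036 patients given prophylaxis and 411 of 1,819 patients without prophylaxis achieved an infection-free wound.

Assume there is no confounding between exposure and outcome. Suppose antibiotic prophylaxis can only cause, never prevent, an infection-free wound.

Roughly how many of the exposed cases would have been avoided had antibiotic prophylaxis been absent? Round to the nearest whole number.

about 604 cases

p₁ = P(outcome | exposed) = 838/1036 = 0.80888
p₀ = P(outcome | unexposed) = 411/1819 = 0.22595
PN = (p₁ − p₀)/p₁ = (0.80888 − 0.22595) / 0.80888 ≈ 0.72067.
Attributable cases ≈ PN × (exposed cases) = 0.72067 × 838 ≈ 603.92.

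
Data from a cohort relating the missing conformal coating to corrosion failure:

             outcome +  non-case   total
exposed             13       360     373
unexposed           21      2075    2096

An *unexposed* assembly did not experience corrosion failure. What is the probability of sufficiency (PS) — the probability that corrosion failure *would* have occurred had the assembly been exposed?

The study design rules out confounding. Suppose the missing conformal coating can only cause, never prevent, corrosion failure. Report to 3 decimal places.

p₁ = P(outcome | exposed) = 13/373 = 0.034853
p₀ = P(outcome | unexposed) = 21/2096 = 0.010019
Under exogeneity and monotonicity, PS = (p₁ − p₀)/(1 − p₀).
PS = (0.034853 − 0.010019) / 0.98998 ≈ 0.0251

PS ≈ 0.025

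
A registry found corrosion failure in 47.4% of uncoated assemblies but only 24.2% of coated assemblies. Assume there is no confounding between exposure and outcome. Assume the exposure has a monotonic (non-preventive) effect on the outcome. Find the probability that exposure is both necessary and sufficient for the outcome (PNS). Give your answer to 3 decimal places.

p₁ = 0.474, p₀ = 0.242.
Under exogeneity and monotonicity, PNS = p₁ − p₀.
PNS = 0.474 − 0.242 = 0.232

PNS ≈ 0.232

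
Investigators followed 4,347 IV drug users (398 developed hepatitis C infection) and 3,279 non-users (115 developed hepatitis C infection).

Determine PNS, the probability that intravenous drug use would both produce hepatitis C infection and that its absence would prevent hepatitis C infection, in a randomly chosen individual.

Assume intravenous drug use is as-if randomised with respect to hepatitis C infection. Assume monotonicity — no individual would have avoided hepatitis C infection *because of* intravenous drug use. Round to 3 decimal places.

p₁ = P(outcome | exposed) = 398/4347 = 0.091557
p₀ = P(outcome | unexposed) = 115/3279 = 0.035072
Under exogeneity and monotonicity, PNS = p₁ − p₀.
PNS = 0.091557 − 0.035072 = 0.056486

PNS ≈ 0.056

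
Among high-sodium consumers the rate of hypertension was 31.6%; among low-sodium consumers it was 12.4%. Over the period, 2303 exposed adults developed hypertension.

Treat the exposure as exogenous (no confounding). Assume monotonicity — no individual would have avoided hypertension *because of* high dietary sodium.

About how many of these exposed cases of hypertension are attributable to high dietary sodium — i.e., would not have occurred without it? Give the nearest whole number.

about 1399 cases

p₁ = 0.316, p₀ = 0.124.
PN = (p₁ − p₀)/p₁ = (0.316 − 0.124) / 0.316 ≈ 0.60759.
Attributable cases ≈ PN × (exposed cases) = 0.60759 × 2303 ≈ 1399.29.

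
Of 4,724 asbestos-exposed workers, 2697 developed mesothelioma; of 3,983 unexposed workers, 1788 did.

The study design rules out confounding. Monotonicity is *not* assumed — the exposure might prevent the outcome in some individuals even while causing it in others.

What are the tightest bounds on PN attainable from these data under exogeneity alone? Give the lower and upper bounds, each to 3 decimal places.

p₁ = P(outcome | exposed) = 2697/4724 = 0.57091
p₀ = P(outcome | unexposed) = 1788/3983 = 0.44891
Under exogeneity alone the bounds on PN are max{0,(p₁−p₀)/p₁} ≤ PN ≤ min{1,(1−p₀)/p₁}.
  lower = (p₁ − p₀)/p₁ = 0.12201 / 0.57091 ≈ 0.2137
  upper = min{1, (1 − p₀)/p₁} = 0.55109 / 0.57091 ≈ 0.9653

0.214 ≤ PN ≤ 0.965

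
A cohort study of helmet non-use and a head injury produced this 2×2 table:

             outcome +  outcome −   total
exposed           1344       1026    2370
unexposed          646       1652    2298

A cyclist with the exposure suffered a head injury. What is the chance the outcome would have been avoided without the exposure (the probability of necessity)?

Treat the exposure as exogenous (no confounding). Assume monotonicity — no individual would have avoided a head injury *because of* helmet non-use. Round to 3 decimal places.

PN ≈ 0.504

p₁ = P(outcome | exposed) = 1344/2370 = 0.56709
p₀ = P(outcome | unexposed) = 646/2298 = 0.28111
Under exogeneity and monotonicity, PN = (p₁ − p₀)/p₁.
PN = (0.56709 − 0.28111) / 0.56709 ≈ 0.5043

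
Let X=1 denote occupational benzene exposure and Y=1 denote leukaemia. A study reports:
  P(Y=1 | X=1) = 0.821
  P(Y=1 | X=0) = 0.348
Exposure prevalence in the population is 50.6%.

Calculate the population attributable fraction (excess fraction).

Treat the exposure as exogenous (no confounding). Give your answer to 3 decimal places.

Let p₁ = 0.821, p₀ = 0.348.
Overall risk P(Y=1) = π·p₁ + (1−π)·p₀ = 0.506×0.821 + 0.494×0.348 = 0.58734.
Under exogeneity, PAF = [P(Y=1) − p₀] / P(Y=1).
PAF = (0.58734 − 0.348) / 0.58734 ≈ 0.4075

PAF ≈ 0.407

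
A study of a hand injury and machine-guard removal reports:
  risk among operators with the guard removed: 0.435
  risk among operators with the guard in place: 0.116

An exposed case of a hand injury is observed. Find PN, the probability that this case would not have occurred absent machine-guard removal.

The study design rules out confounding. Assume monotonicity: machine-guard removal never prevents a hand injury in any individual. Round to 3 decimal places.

Let p₁ = 0.435, p₀ = 0.116.
Under exogeneity and monotonicity, PN = (p₁ − p₀) / p₁.
PN = (0.435 − 0.116) / 0.435 = 0.319 / 0.435 ≈ 0.7333

PN ≈ 0.733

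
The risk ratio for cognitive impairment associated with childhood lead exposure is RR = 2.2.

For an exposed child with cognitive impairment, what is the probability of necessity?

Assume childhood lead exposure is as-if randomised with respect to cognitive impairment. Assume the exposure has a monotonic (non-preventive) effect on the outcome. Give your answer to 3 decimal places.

PN ≈ 0.545

Under exogeneity and monotonicity, PN = (RR − 1) / RR = 1 − 1/RR.
PN = (2.2 − 1) / 2.2 = 1.2 / 2.2 ≈ 0.5455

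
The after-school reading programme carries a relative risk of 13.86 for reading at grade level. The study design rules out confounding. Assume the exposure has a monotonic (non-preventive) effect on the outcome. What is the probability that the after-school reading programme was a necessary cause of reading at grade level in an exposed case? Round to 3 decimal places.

Under exogeneity and monotonicity, PN = (RR − 1) / RR = 1 − 1/RR.
PN = (13.86 − 1) / 13.86 = 12.86 / 13.86 ≈ 0.9278

PN ≈ 0.928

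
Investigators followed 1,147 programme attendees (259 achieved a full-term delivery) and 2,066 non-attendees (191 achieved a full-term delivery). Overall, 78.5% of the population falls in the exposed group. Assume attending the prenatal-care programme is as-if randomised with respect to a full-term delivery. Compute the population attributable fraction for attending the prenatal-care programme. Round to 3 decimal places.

PAF ≈ 0.531

p₁ = P(outcome | exposed) = 259/1147 = 0.22581
p₀ = P(outcome | unexposed) = 191/2066 = 0.092449
Overall risk P(Y=1) = π·p₁ + (1−π)·p₀ = 0.785×0.22581 + 0.215×0.092449 = 0.19713.
Under exogeneity, PAF = [P(Y=1) − p₀] / P(Y=1).
PAF = (0.19713 − 0.092449) / 0.19713 ≈ 0.5310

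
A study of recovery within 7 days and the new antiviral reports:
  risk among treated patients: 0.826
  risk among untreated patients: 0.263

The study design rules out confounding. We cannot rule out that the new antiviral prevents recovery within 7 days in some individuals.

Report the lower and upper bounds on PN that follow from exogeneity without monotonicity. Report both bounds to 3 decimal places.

0.682 ≤ PN ≤ 0.892

Let p₁ = 0.826, p₀ = 0.263.
Under exogeneity alone the bounds on PN are max{0,(p₁−p₀)/p₁} ≤ PN ≤ min{1,(1−p₀)/p₁}.
  lower = (p₁ − p₀)/p₁ = 0.563 / 0.826 ≈ 0.6816
  upper = min{1, (1 − p₀)/p₁} = 0.737 / 0.826 ≈ 0.8923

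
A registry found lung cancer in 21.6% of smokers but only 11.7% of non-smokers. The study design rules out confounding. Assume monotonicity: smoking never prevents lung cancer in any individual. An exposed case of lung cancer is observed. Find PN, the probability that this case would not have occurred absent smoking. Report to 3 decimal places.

PN ≈ 0.458

p₁ = 0.216, p₀ = 0.117.
Under exogeneity and monotonicity, PN = (p₁ − p₀) / p₁.
PN = (0.216 − 0.117) / 0.216 = 0.099 / 0.216 ≈ 0.4583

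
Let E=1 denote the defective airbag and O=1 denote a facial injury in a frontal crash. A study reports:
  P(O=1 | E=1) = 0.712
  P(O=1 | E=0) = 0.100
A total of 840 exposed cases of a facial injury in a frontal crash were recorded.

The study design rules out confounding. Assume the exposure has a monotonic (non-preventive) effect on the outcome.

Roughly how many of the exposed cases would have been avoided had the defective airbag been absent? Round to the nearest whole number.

about 722 cases

Let p₁ = 0.712, p₀ = 0.1.
PN = (p₁ − p₀)/p₁ = (0.712 − 0.1) / 0.712 ≈ 0.85955.
Attributable cases ≈ PN × (exposed cases) = 0.85955 × 840 ≈ 722.02.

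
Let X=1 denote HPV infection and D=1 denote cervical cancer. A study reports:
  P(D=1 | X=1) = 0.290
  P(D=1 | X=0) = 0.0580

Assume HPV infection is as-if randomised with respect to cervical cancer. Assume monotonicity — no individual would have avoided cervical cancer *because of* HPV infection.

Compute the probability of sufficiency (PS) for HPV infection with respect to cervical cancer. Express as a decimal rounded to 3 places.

PS ≈ 0.246

Let p₁ = 0.29, p₀ = 0.058.
Under exogeneity and monotonicity, PS = (p₁ − p₀) / (1 − p₀).
PS = (0.29 − 0.058) / (1 − 0.058) = 0.232 / 0.942 ≈ 0.2463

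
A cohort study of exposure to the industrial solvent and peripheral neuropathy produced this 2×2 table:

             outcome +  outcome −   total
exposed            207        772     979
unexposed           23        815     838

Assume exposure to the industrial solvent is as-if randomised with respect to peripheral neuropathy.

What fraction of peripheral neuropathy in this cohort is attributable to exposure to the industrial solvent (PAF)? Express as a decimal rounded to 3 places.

PAF ≈ 0.783

p₁ = P(outcome | exposed) = 207/979 = 0.21144
p₀ = P(outcome | unexposed) = 23/838 = 0.027446
Exposure prevalence π = 979/1817 = 0.5388; overall risk P(Y=1) = 0.12658.
Under exogeneity, PAF = [P(Y=1) − p₀]/P(Y=1).
PAF = (0.12658 − 0.027446) / 0.12658 ≈ 0.7832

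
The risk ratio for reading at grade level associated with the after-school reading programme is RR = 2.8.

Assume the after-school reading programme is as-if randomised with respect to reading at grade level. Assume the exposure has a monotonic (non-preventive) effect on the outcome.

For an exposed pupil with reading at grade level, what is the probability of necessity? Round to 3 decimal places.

PN ≈ 0.643

Under exogeneity and monotonicity, PN = (RR − 1) / RR = 1 − 1/RR.
PN = (2.8 − 1) / 2.8 = 1.8 / 2.8 ≈ 0.6429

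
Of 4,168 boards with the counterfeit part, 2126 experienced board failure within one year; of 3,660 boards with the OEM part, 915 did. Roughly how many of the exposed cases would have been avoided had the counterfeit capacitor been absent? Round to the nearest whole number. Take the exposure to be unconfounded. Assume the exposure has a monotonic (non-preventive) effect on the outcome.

about 1084 cases

p₁ = P(outcome | exposed) = 2126/4168 = 0.51008
p₀ = P(outcome | unexposed) = 915/3660 = 0.25
PN = (p₁ − p₀)/p₁ = (0.51008 − 0.25) / 0.51008 ≈ 0.50988.
Attributable cases ≈ PN × (exposed cases) = 0.50988 × 2126 ≈ 1084.00.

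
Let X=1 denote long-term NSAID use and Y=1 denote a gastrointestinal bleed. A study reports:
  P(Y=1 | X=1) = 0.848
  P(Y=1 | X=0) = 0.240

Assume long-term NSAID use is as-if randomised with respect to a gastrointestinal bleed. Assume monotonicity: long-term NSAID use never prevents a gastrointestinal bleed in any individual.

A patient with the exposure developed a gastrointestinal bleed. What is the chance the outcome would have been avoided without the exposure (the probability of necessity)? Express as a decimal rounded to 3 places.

Let p₁ = 0.848, p₀ = 0.24.
Under exogeneity and monotonicity, PN = (p₁ − p₀) / p₁.
PN = (0.848 − 0.24) / 0.848 = 0.608 / 0.848 ≈ 0.7170

PN ≈ 0.717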